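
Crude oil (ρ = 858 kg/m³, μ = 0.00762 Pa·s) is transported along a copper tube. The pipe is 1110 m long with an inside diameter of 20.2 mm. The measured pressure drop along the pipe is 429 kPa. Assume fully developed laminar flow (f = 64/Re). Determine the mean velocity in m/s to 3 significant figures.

For laminar flow, f = 64/Re with Re = ρVD/μ, so Darcy-Weisbach reduces to ΔP = 32μLV/D². Solving for V: V = ΔP·D²/(32μL) = 4.29e+05·(0.0202)²/(32·0.00762·1110) = 0.6467 m/s.
Check: Re = ρVD/μ = 858·0.6467·0.0202/0.00762 = 1471 < 2300, so the laminar assumption holds.

V ≈ 0.647 m/s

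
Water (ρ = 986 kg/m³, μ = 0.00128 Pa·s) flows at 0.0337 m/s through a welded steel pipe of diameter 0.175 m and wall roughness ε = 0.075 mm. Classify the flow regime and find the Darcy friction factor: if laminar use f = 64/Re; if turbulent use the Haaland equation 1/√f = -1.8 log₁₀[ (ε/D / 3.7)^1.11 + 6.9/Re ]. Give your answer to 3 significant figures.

Re = ρVD/μ = 986·0.0337·0.175/0.00128 = 4543.
Re > 4000 → turbulent. ε/D = 7.5e-05/0.175 = 0.000429; Haaland: 1/√f = -1.8 log₁₀[4.27e-05 + 0.00152] = 5.052, so f = 0.03919.

f ≈ 0.0392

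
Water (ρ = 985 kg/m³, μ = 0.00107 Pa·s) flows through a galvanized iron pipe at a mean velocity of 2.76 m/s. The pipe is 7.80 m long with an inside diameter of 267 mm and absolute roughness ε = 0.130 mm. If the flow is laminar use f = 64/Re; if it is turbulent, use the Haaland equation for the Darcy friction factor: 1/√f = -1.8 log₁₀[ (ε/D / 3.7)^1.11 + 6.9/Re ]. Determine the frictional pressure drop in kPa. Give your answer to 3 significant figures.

Reynolds number Re = ρVD/μ = 985 · 2.76 · 0.267 / 0.00107 = 6.784e+05.
Re > 4000 → turbulent. Relative roughness ε/D = 0.00013/0.267 = 0.000487. Haaland: 1/√f = -1.8 log₁₀[(0.000487/3.7)^1.11 + 6.9/6.784e+05] = -1.8 log₁₀[4.92e-05 + 1.02e-05] = 7.607, so f = 0.01728.
Darcy-Weisbach: ΔP = f(L/D)(ρV²/2) = 0.01728·(7.8/0.267)·(985·2.76²/2) = 0.01728·29.21·3752 = 1894 Pa.
ΔP = 1894 Pa = 1.89 kPa.

ΔP ≈ 1.89 kPa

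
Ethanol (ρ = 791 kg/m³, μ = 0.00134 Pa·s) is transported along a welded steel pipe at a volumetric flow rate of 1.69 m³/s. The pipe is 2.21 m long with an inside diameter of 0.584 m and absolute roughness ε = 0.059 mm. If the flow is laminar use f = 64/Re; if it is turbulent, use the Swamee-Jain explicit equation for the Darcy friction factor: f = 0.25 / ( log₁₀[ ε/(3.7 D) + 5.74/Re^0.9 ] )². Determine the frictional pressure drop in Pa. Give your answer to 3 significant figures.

Cross-sectional area A = πD²/4 = π(0.584)²/4 = 0.2679 m²; mean velocity V = Q/A = 1.69/0.2679 = 6.309 m/s.
Reynolds number Re = ρVD/μ = 791 · 6.309 · 0.584 / 0.00134 = 2.175e+06.
Re > 4000 → turbulent. Relative roughness ε/D = 5.9e-05/0.584 = 0.000101. Swamee-Jain: f = 0.25/(log₁₀[0.000101/3.7 + 5.74/2.175e+06^0.9])² = 0.25/(log₁₀[2.73e-05 + 1.14e-05])² = 0.25/(-4.413)² = 0.01284.
Darcy-Weisbach: ΔP = f(L/D)(ρV²/2) = 0.01284·(2.21/0.584)·(791·6.309²/2) = 0.01284·3.784·1.574e+04 = 764.9 Pa.

ΔP ≈ 765 Pa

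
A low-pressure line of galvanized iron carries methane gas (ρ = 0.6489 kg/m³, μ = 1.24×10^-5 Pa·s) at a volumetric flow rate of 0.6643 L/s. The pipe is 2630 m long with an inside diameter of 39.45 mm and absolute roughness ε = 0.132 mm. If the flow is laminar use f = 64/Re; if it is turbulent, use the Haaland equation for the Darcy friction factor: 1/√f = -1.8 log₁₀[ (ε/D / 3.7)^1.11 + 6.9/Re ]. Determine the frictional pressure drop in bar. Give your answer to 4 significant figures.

ΔP ≈ 0.003644 bar

Q = 0.6643 L/s = 0.6643/1000 = 0.0006643 m³/s.
Cross-sectional area A = πD²/4 = π(0.03945)²/4 = 0.001222 m²; mean velocity V = Q/A = 0.0006643/0.001222 = 0.5435 m/s.
Reynolds number Re = ρVD/μ = 0.6489 · 0.5435 · 0.03945 / 1.24e-05 = 1122.
Re < 2300 → laminar flow, so f = 64/Re = 64/1122 = 0.05704 (the turbulent correlation is not needed).
Darcy-Weisbach: ΔP = f(L/D)(ρV²/2) = 0.05704·(2630/0.03945)·(0.6489·0.5435²/2) = 0.05704·6.667e+04·0.09583 = 364.4 Pa.
ΔP = 364.4 Pa = 0.003644 bar.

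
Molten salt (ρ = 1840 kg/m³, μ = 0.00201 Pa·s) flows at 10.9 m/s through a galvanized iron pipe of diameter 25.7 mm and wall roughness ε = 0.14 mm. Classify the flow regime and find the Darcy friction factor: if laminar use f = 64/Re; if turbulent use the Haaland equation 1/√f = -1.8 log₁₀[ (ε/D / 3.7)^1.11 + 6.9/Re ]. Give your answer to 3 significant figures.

Re = ρVD/μ = 1840·10.9·0.0257/0.00201 = 2.564e+05.
Re > 4000 → turbulent. ε/D = 0.00014/0.0257 = 0.00545; Haaland: 1/√f = -1.8 log₁₀[0.000719 + 2.69e-05] = 5.63, so f = 0.03155.

f ≈ 0.0316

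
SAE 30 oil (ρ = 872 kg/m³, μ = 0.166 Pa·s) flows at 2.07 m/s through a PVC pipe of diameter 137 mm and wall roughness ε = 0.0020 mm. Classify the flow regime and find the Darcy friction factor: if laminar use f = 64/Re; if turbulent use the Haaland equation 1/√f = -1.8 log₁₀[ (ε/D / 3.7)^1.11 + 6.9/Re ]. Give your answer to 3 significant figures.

f ≈ 0.0430

Re = ρVD/μ = 872·2.07·0.137/0.166 = 1490.
Re < 2300 → laminar, so f = 64/Re = 0.04296 (roughness is irrelevant in laminar flow).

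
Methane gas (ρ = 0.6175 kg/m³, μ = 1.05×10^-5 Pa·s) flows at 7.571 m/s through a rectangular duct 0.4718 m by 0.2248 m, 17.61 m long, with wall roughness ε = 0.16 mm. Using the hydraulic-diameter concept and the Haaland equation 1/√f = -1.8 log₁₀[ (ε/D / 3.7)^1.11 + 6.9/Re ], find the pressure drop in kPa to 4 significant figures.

Hydraulic diameter D_h = 4A/P = 4·(0.4718·0.2248)/(2·(0.4718+0.2248)) = 0.4242/1.393 = 0.3045 m.
Re = ρVD_h/μ = 0.6175·7.571·0.3045/1.05e-05 = 1.356e+05.
ε/D_h = 0.00016/0.3045 = 0.000525; Haaland gives 1/√f = -1.8 log₁₀[5.36e-05+5.09e-05] = 7.166, so f = 0.01948.
ΔP = f(L/D_h)(ρV²/2) = 0.01948·17.61/0.3045·17.7 = 19.93 Pa.
ΔP = 0.01993 kPa.

ΔP ≈ 0.01993 kPa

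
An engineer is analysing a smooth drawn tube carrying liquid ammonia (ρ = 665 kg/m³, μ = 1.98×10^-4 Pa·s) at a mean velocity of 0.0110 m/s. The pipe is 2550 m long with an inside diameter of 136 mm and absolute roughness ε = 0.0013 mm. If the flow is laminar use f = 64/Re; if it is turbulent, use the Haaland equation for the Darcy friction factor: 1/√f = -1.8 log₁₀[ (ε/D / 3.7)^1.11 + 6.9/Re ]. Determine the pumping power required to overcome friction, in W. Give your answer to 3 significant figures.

P ≈ 0.00454 W

Reynolds number Re = ρVD/μ = 665 · 0.011 · 0.136 / 0.000198 = 5024.
Re > 4000 → turbulent. Relative roughness ε/D = 1.3e-06/0.136 = 9.56e-06. Haaland: 1/√f = -1.8 log₁₀[(9.56e-06/3.7)^1.11 + 6.9/5024] = -1.8 log₁₀[6.27e-07 + 0.00137] = 5.152, so f = 0.03768.
Darcy-Weisbach: ΔP = f(L/D)(ρV²/2) = 0.03768·(2550/0.136)·(665·0.011²/2) = 0.03768·1.875e+04·0.04023 = 28.42 Pa.
Q = V·A = 0.011·0.01453 = 0.0001598 m³/s.
Pumping power P = QΔP = 0.0001598·28.42 = 0.004542 W = 0.00454 W.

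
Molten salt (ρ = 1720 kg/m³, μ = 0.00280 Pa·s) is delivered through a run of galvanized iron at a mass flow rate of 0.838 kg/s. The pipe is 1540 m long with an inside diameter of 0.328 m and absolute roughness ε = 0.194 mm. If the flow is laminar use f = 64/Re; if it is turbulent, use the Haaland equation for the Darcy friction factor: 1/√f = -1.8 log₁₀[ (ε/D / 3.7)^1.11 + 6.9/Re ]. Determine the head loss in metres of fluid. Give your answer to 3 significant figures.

A = πD²/4 = π(0.328)²/4 = 0.0845 m²; mean velocity V = ṁ/(ρA) = 0.838/(1720 · 0.0845) = 0.005766 m/s.
Reynolds number Re = ρVD/μ = 1720 · 0.005766 · 0.328 / 0.0028 = 1162.
Re < 2300 → laminar flow, so f = 64/Re = 64/1162 = 0.05509 (the turbulent correlation is not needed).
Darcy-Weisbach: ΔP = f(L/D)(ρV²/2) = 0.05509·(1540/0.328)·(1720·0.005766²/2) = 0.05509·4695·0.02859 = 7.395 Pa.
Head loss h_f = ΔP/(ρg) = 7.395/(1720·9.81) = 4.38×10^-4 m.

h_f ≈ 4.38×10^-4 m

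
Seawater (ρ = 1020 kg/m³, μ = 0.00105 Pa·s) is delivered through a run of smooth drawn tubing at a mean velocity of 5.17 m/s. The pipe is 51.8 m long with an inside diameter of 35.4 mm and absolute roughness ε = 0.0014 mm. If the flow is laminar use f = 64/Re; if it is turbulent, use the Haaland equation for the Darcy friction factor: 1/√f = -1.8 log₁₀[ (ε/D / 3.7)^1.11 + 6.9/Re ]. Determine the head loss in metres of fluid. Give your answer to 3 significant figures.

Reynolds number Re = ρVD/μ = 1020 · 5.17 · 0.0354 / 0.00105 = 1.778e+05.
Re > 4000 → turbulent. Relative roughness ε/D = 1.4e-06/0.0354 = 3.95e-05. Haaland: 1/√f = -1.8 log₁₀[(3.95e-05/3.7)^1.11 + 6.9/1.778e+05] = -1.8 log₁₀[3.03e-06 + 3.88e-05] = 7.881, so f = 0.0161.
Darcy-Weisbach: ΔP = f(L/D)(ρV²/2) = 0.0161·(51.8/0.0354)·(1020·5.17²/2) = 0.0161·1463·1.363e+04 = 3.212e+05 Pa.
Head loss h_f = ΔP/(ρg) = 3.212e+05/(1020·9.81) = 32.1 m.

h_f ≈ 32.1 m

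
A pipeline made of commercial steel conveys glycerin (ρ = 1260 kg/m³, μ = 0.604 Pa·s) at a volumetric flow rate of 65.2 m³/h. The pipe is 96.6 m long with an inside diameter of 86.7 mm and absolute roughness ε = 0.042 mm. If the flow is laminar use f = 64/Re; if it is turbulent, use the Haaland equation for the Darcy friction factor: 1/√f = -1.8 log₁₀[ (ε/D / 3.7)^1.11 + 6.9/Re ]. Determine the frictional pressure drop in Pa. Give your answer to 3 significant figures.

ΔP ≈ 762000 Pa

Q = 65.2 m³/h = 65.2/3600 = 0.01811 m³/s.
Cross-sectional area A = πD²/4 = π(0.0867)²/4 = 0.005904 m²; mean velocity V = Q/A = 0.01811/0.005904 = 3.068 m/s.
Reynolds number Re = ρVD/μ = 1260 · 3.068 · 0.0867 / 0.604 = 554.8.
Re < 2300 → laminar flow, so f = 64/Re = 64/554.8 = 0.1153 (the turbulent correlation is not needed).
Darcy-Weisbach: ΔP = f(L/D)(ρV²/2) = 0.1153·(96.6/0.0867)·(1260·3.068²/2) = 0.1153·1114·5929 = 7.62e+05 Pa.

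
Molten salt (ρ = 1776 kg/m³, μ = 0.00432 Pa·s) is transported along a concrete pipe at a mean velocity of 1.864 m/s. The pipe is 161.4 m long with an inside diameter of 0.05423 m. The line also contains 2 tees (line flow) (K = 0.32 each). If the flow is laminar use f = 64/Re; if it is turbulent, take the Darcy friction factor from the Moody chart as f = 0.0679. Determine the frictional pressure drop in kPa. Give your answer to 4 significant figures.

ΔP ≈ 625.5 kPa

Reynolds number Re = ρVD/μ = 1776 · 1.864 · 0.05423 / 0.00432 = 4.156e+04.
Re > 4000 → turbulent; use the Moody-chart value f = 0.0679.
Total minor-loss coefficient ΣK = 2·0.32 = 0.64.
ΔP = [f·L/D + ΣK]·(ρV²/2) = [0.0679·161.4/0.05423 + 0.64]·(1776·1.864²/2) = [202.1 + 0.64]·3085 = 6.255e+05 Pa.
ΔP = 6.255e+05 Pa = 625.5 kPa.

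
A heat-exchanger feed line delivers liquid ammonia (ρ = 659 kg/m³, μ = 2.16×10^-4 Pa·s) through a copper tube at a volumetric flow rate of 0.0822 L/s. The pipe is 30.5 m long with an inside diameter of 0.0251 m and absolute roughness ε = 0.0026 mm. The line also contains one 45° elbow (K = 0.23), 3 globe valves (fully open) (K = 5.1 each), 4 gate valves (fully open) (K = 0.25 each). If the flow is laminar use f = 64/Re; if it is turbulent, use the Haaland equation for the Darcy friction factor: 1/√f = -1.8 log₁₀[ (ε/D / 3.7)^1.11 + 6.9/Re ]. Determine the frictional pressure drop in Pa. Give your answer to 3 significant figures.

Q = 0.0822 L/s = 0.0822/1000 = 8.22e-05 m³/s.
Cross-sectional area A = πD²/4 = π(0.0251)²/4 = 0.0004948 m²; mean velocity V = Q/A = 8.22e-05/0.0004948 = 0.1661 m/s.
Reynolds number Re = ρVD/μ = 659 · 0.1661 · 0.0251 / 0.000216 = 1.272e+04.
Re > 4000 → turbulent. Relative roughness ε/D = 2.6e-06/0.0251 = 0.000104. Haaland: 1/√f = -1.8 log₁₀[(0.000104/3.7)^1.11 + 6.9/1.272e+04] = -1.8 log₁₀[8.84e-06 + 0.000542] = 5.866, so f = 0.02907.
Total minor-loss coefficient ΣK = 1·0.23 + 3·5.1 + 4·0.25 = 16.5.
ΔP = [f·L/D + ΣK]·(ρV²/2) = [0.02907·30.5/0.0251 + 16.5]·(659·0.1661²/2) = [35.32 + 16.5]·9.093 = 471.5 Pa.

ΔP ≈ 471 Pa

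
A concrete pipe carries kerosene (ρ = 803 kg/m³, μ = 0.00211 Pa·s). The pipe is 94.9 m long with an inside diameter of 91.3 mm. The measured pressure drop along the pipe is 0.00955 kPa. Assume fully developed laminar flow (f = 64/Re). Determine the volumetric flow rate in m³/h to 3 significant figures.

For laminar flow, f = 64/Re with Re = ρVD/μ, so Darcy-Weisbach reduces to ΔP = 32μLV/D². Solving for V: V = ΔP·D²/(32μL) = 9.55·(0.0913)²/(32·0.00211·94.9) = 0.01242 m/s.
Check: Re = ρVD/μ = 803·0.01242·0.0913/0.00211 = 431.7 < 2300, so the laminar assumption holds.
Q = V·A = 0.01242·(π/4·0.0913²) = 8.134e-05 m³/s = 0.293 m³/h.

Q ≈ 0.293 m³/h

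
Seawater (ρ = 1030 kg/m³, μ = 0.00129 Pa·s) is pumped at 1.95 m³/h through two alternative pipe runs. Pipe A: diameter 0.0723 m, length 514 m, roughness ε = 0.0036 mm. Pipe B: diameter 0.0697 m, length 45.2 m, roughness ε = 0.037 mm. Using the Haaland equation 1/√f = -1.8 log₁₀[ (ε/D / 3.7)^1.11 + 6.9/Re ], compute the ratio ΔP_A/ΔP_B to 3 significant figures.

ΔP_A/ΔP_B ≈ 9.42

Pipe A: V = Q/A = 0.0005417/0.004106 = 0.1319 m/s; Re = 7616; ε/D = 4.98e-05; Haaland → f = 0.03337; ΔP_A = f(L/D)(ρV²/2) = 2127 Pa.
Pipe B: V = Q/A = 0.0005417/0.003816 = 0.142 m/s; Re = 7901; ε/D = 0.000531; Haaland → f = 0.03356; ΔP_B = f(L/D)(ρV²/2) = 225.9 Pa.
ΔP_A/ΔP_B = 2127/225.9 = 9.42.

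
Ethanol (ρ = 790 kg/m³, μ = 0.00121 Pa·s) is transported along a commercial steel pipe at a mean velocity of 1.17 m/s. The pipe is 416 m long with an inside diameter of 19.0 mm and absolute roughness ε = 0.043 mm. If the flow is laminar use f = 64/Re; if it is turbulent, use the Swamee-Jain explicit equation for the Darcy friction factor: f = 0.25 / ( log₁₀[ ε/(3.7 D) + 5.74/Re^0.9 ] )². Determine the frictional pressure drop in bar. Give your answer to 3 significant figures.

Reynolds number Re = ρVD/μ = 790 · 1.17 · 0.019 / 0.00121 = 1.451e+04.
Re > 4000 → turbulent. Relative roughness ε/D = 4.3e-05/0.019 = 0.00226. Swamee-Jain: f = 0.25/(log₁₀[0.00226/3.7 + 5.74/1.451e+04^0.9])² = 0.25/(log₁₀[0.000612 + 0.00103])² = 0.25/(-2.784)² = 0.03225.
Darcy-Weisbach: ΔP = f(L/D)(ρV²/2) = 0.03225·(416/0.019)·(790·1.17²/2) = 0.03225·2.189e+04·540.7 = 3.818e+05 Pa.
ΔP = 3.818e+05 Pa = 3.82 bar.

ΔP ≈ 3.82 bar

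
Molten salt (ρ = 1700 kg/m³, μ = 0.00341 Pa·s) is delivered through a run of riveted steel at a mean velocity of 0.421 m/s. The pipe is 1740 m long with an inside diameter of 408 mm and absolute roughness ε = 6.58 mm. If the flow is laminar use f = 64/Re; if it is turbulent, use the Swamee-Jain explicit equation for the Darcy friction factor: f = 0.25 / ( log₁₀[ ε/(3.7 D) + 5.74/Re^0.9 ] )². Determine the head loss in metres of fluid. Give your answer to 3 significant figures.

h_f ≈ 1.76 m

Reynolds number Re = ρVD/μ = 1700 · 0.421 · 0.408 / 0.00341 = 8.563e+04.
Re > 4000 → turbulent. Relative roughness ε/D = 0.00658/0.408 = 0.0161. Swamee-Jain: f = 0.25/(log₁₀[0.0161/3.7 + 5.74/8.563e+04^0.9])² = 0.25/(log₁₀[0.00436 + 0.000209])² = 0.25/(-2.34)² = 0.04564.
Darcy-Weisbach: ΔP = f(L/D)(ρV²/2) = 0.04564·(1740/0.408)·(1700·0.421²/2) = 0.04564·4265·150.7 = 2.933e+04 Pa.
Head loss h_f = ΔP/(ρg) = 2.933e+04/(1700·9.81) = 1.76 m.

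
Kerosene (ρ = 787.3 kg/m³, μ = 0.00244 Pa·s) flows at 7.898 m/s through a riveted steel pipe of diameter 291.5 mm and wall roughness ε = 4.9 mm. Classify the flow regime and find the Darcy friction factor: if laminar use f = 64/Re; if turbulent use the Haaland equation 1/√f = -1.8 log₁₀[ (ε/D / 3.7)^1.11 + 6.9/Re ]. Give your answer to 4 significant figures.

f ≈ 0.04570

Re = ρVD/μ = 787.3·7.898·0.2915/0.00244 = 7.429e+05.
Re > 4000 → turbulent. ε/D = 0.0049/0.2915 = 0.0168; Haaland: 1/√f = -1.8 log₁₀[0.00251 + 9.29e-06] = 4.678, so f = 0.0457.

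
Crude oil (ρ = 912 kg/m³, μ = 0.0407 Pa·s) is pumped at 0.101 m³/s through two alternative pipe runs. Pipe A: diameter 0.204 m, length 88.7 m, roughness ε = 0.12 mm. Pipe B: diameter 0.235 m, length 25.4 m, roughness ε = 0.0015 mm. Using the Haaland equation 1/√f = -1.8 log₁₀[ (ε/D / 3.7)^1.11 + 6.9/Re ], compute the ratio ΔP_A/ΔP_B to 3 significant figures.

ΔP_A/ΔP_B ≈ 7.04

Pipe A: V = Q/A = 0.101/0.03269 = 3.09 m/s; Re = 1.413e+04; ε/D = 0.000588; Haaland → f = 0.02904; ΔP_A = f(L/D)(ρV²/2) = 5.497e+04 Pa.
Pipe B: V = Q/A = 0.101/0.04337 = 2.329 m/s; Re = 1.226e+04; ε/D = 6.38e-06; Haaland → f = 0.02923; ΔP_B = f(L/D)(ρV²/2) = 7812 Pa.
ΔP_A/ΔP_B = 5.497e+04/7812 = 7.04.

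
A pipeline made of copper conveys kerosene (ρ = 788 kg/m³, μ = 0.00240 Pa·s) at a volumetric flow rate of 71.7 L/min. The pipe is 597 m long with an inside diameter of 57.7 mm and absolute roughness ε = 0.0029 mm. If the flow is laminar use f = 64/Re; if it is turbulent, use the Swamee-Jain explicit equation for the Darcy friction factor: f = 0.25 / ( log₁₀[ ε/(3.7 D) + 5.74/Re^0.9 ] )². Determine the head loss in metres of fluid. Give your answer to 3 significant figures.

Q = 71.7 L/min = 71.7/60000 = 0.001195 m³/s.
Cross-sectional area A = πD²/4 = π(0.0577)²/4 = 0.002615 m²; mean velocity V = Q/A = 0.001195/0.002615 = 0.457 m/s.
Reynolds number Re = ρVD/μ = 788 · 0.457 · 0.0577 / 0.0024 = 8658.
Re > 4000 → turbulent. Relative roughness ε/D = 2.9e-06/0.0577 = 5.03e-05. Swamee-Jain: f = 0.25/(log₁₀[5.03e-05/3.7 + 5.74/8658^0.9])² = 0.25/(log₁₀[1.36e-05 + 0.00164])² = 0.25/(-2.781)² = 0.03232.
Darcy-Weisbach: ΔP = f(L/D)(ρV²/2) = 0.03232·(597/0.0577)·(788·0.457²/2) = 0.03232·1.035e+04·82.29 = 2.752e+04 Pa.
Head loss h_f = ΔP/(ρg) = 2.752e+04/(788·9.81) = 3.56 m.

h_f ≈ 3.56 m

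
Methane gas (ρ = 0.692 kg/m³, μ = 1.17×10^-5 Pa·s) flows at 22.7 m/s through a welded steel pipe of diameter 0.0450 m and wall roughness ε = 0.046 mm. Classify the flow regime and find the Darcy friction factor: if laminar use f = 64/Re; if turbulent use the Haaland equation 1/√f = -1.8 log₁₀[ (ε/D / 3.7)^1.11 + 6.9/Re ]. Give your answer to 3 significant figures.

f ≈ 0.0232

Re = ρVD/μ = 0.692·22.7·0.045/1.17e-05 = 6.042e+04.
Re > 4000 → turbulent. ε/D = 4.6e-05/0.045 = 0.00102; Haaland: 1/√f = -1.8 log₁₀[0.000112 + 0.000114] = 6.561, so f = 0.02323.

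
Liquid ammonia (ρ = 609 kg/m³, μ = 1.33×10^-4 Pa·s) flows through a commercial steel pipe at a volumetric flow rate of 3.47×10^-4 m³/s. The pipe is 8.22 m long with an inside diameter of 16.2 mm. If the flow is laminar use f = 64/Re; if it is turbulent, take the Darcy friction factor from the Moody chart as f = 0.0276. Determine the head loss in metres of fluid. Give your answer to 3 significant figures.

Cross-sectional area A = πD²/4 = π(0.0162)²/4 = 0.0002061 m²; mean velocity V = Q/A = 0.000347/0.0002061 = 1.683 m/s.
Reynolds number Re = ρVD/μ = 609 · 1.683 · 0.0162 / 0.000133 = 1.249e+05.
Re > 4000 → turbulent; use the Moody-chart value f = 0.0276.
Darcy-Weisbach: ΔP = f(L/D)(ρV²/2) = 0.0276·(8.22/0.0162)·(609·1.683²/2) = 0.0276·507.4·863 = 1.209e+04 Pa.
Head loss h_f = ΔP/(ρg) = 1.209e+04/(609·9.81) = 2.02 m.

h_f ≈ 2.02 m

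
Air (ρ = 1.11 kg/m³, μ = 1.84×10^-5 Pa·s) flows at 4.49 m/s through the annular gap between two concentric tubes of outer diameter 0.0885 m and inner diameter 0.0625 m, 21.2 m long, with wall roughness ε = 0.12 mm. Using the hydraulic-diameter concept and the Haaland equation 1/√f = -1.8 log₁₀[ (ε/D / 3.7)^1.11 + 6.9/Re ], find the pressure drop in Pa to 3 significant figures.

ΔP ≈ 359 Pa

Hydraulic diameter D_h = 4A/P = D_o - D_i = 0.0885 - 0.0625 = 0.026 m.
Re = ρVD_h/μ = 1.11·4.49·0.026/1.84e-05 = 7042.
ε/D_h = 0.00012/0.026 = 0.00462; Haaland gives 1/√f = -1.8 log₁₀[0.000598+0.00098] = 5.044, so f = 0.03931.
ΔP = f(L/D_h)(ρV²/2) = 0.03931·21.2/0.026·11.19 = 358.6 Pa.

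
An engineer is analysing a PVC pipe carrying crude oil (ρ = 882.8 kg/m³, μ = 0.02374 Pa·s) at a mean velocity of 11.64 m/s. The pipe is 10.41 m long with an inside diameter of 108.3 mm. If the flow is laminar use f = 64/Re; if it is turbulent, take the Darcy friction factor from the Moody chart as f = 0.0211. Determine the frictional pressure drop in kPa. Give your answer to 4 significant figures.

Reynolds number Re = ρVD/μ = 882.8 · 11.64 · 0.1083 / 0.0237 = 4.688e+04.
Re > 4000 → turbulent; use the Moody-chart value f = 0.0211.
Darcy-Weisbach: ΔP = f(L/D)(ρV²/2) = 0.0211·(10.41/0.1083)·(882.8·11.64²/2) = 0.0211·96.12·5.981e+04 = 1.213e+05 Pa.
ΔP = 1.213e+05 Pa = 121.3 kPa.

ΔP ≈ 121.3 kPa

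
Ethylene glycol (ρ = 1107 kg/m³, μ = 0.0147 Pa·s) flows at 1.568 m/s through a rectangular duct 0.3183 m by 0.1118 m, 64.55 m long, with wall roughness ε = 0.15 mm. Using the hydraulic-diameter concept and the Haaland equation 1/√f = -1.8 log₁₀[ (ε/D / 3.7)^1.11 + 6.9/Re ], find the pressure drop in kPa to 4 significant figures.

Hydraulic diameter D_h = 4A/P = 4·(0.3183·0.1118)/(2·(0.3183+0.1118)) = 0.1423/0.8602 = 0.1655 m.
Re = ρVD_h/μ = 1107·1.568·0.1655/0.0147 = 1.954e+04.
ε/D_h = 0.00015/0.1655 = 0.000906; Haaland gives 1/√f = -1.8 log₁₀[9.82e-05+0.000353] = 6.022, so f = 0.02758.
ΔP = f(L/D_h)(ρV²/2) = 0.02758·64.55/0.1655·1361 = 1.464e+04 Pa.
ΔP = 14.64 kPa.

ΔP ≈ 14.64 kPa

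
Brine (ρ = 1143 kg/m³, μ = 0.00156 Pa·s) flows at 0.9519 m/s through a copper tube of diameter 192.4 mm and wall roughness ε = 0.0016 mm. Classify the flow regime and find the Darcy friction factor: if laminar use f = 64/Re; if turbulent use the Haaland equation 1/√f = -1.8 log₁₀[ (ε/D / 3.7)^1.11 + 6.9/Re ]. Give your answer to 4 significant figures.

f ≈ 0.01681

Re = ρVD/μ = 1143·0.9519·0.1924/0.00156 = 1.342e+05.
Re > 4000 → turbulent. ε/D = 1.6e-06/0.1924 = 8.32e-06; Haaland: 1/√f = -1.8 log₁₀[5.38e-07 + 5.14e-05] = 7.712, so f = 0.01681.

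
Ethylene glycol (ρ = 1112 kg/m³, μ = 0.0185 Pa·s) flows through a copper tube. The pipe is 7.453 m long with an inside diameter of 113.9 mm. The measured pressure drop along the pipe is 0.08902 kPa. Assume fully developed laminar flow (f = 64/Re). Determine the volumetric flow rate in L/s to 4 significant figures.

Q ≈ 2.667 L/s

For laminar flow, f = 64/Re with Re = ρVD/μ, so Darcy-Weisbach reduces to ΔP = 32μLV/D². Solving for V: V = ΔP·D²/(32μL) = 89.02·(0.1139)²/(32·0.0185·7.453) = 0.2617 m/s.
Check: Re = ρVD/μ = 1112·0.2617·0.1139/0.0185 = 1792 < 2300, so the laminar assumption holds.
Q = V·A = 0.2617·(π/4·0.1139²) = 0.002667 m³/s = 2.667 L/s.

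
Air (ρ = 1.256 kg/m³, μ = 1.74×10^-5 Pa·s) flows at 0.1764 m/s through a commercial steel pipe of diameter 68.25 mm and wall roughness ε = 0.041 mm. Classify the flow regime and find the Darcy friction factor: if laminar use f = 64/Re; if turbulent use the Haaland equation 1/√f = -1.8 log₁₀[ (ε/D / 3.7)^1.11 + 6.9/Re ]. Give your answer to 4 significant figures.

f ≈ 0.07364

Re = ρVD/μ = 1.256·0.1764·0.06825/1.74e-05 = 869.
Re < 2300 → laminar, so f = 64/Re = 0.07364 (roughness is irrelevant in laminar flow).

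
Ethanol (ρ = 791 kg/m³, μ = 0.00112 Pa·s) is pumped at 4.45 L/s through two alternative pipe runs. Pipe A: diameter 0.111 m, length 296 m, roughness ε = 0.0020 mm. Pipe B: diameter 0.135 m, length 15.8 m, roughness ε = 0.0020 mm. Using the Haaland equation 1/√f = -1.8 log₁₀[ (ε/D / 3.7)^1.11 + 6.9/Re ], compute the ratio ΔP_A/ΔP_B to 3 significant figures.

Pipe A: V = Q/A = 0.00445/0.009677 = 0.4599 m/s; Re = 3.605e+04; ε/D = 1.8e-05; Haaland → f = 0.02236; ΔP_A = f(L/D)(ρV²/2) = 4987 Pa.
Pipe B: V = Q/A = 0.00445/0.01431 = 0.3109 m/s; Re = 2.964e+04; ε/D = 1.48e-05; Haaland → f = 0.02341; ΔP_B = f(L/D)(ρV²/2) = 104.7 Pa.
ΔP_A/ΔP_B = 4987/104.7 = 47.6.

ΔP_A/ΔP_B ≈ 47.6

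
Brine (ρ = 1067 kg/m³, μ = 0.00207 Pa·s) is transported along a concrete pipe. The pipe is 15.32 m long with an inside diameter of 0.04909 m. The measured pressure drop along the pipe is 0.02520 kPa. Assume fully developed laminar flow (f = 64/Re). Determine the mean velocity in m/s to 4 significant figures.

For laminar flow, f = 64/Re with Re = ρVD/μ, so Darcy-Weisbach reduces to ΔP = 32μLV/D². Solving for V: V = ΔP·D²/(32μL) = 25.2·(0.04909)²/(32·0.00207·15.32) = 0.05984 m/s.
Check: Re = ρVD/μ = 1067·0.05984·0.04909/0.00207 = 1514 < 2300, so the laminar assumption holds.

V ≈ 0.05984 m/s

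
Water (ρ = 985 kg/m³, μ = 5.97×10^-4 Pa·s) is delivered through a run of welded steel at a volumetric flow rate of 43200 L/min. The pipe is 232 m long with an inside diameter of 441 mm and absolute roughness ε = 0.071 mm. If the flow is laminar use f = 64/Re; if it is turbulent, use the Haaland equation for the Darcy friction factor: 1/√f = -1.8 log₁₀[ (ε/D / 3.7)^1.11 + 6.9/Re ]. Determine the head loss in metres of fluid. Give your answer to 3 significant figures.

h_f ≈ 8.03 m

Q = 43200 L/min = 43200/60000 = 0.72 m³/s.
Cross-sectional area A = πD²/4 = π(0.441)²/4 = 0.1527 m²; mean velocity V = Q/A = 0.72/0.1527 = 4.714 m/s.
Reynolds number Re = ρVD/μ = 985 · 4.714 · 0.441 / 0.000597 = 3.43e+06.
Re > 4000 → turbulent. Relative roughness ε/D = 7.1e-05/0.441 = 0.000161. Haaland: 1/√f = -1.8 log₁₀[(0.000161/3.7)^1.11 + 6.9/3.43e+06] = -1.8 log₁₀[1.44e-05 + 2.01e-06] = 8.612, so f = 0.01348.
Darcy-Weisbach: ΔP = f(L/D)(ρV²/2) = 0.01348·(232/0.441)·(985·4.714²/2) = 0.01348·526.1·1.094e+04 = 7.762e+04 Pa.
Head loss h_f = ΔP/(ρg) = 7.762e+04/(985·9.81) = 8.03 m.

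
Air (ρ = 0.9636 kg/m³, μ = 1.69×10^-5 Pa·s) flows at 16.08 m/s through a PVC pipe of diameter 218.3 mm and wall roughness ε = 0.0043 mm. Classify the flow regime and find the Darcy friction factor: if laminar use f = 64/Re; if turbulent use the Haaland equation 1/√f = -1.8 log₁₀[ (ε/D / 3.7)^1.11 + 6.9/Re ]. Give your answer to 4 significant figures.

f ≈ 0.01562

Re = ρVD/μ = 0.9636·16.08·0.2183/1.69e-05 = 2.001e+05.
Re > 4000 → turbulent. ε/D = 4.3e-06/0.2183 = 1.97e-05; Haaland: 1/√f = -1.8 log₁₀[1.4e-06 + 3.45e-05] = 8.001, so f = 0.01562.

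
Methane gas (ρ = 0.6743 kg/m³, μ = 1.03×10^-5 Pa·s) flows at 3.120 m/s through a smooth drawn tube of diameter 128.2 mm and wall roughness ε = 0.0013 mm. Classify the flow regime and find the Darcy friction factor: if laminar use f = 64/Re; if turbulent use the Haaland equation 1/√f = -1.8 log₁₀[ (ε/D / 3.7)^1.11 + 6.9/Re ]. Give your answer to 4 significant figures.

f ≈ 0.02411

Re = ρVD/μ = 0.6743·3.12·0.1282/1.03e-05 = 2.619e+04.
Re > 4000 → turbulent. ε/D = 1.3e-06/0.1282 = 1.01e-05; Haaland: 1/√f = -1.8 log₁₀[6.7e-07 + 0.000264] = 6.441, so f = 0.02411.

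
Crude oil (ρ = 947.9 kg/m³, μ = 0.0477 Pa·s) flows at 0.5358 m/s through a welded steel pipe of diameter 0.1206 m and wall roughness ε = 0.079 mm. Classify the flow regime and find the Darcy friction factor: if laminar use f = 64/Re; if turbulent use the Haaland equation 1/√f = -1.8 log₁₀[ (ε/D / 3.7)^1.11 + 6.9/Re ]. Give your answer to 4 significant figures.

f ≈ 0.04984

Re = ρVD/μ = 947.9·0.5358·0.1206/0.0477 = 1284.
Re < 2300 → laminar, so f = 64/Re = 0.04984 (roughness is irrelevant in laminar flow).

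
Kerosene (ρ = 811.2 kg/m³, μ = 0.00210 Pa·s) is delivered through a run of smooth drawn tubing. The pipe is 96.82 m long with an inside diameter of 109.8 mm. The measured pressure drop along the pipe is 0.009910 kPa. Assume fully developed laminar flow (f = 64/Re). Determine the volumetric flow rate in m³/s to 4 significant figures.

Q ≈ 1.739×10^-4 m³/s

For laminar flow, f = 64/Re with Re = ρVD/μ, so Darcy-Weisbach reduces to ΔP = 32μLV/D². Solving for V: V = ΔP·D²/(32μL) = 9.91·(0.1098)²/(32·0.0021·96.82) = 0.01836 m/s.
Check: Re = ρVD/μ = 811.2·0.01836·0.1098/0.0021 = 778.9 < 2300, so the laminar assumption holds.
Q = V·A = 0.01836·(π/4·0.1098²) = 0.0001739 m³/s = 1.739×10^-4 m³/s.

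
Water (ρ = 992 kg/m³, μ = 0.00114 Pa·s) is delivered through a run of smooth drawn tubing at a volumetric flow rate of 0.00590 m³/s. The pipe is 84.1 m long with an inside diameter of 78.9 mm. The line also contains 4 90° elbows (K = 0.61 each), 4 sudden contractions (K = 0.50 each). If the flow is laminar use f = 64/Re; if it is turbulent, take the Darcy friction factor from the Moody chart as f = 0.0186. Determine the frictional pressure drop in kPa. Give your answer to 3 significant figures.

ΔP ≈ 17.5 kPa

Cross-sectional area A = πD²/4 = π(0.0789)²/4 = 0.004889 m²; mean velocity V = Q/A = 0.0059/0.004889 = 1.207 m/s.
Reynolds number Re = ρVD/μ = 992 · 1.207 · 0.0789 / 0.00114 = 8.285e+04.
Re > 4000 → turbulent; use the Moody-chart value f = 0.0186.
Total minor-loss coefficient ΣK = 4·0.61 + 4·0.5 = 4.44.
ΔP = [f·L/D + ΣK]·(ρV²/2) = [0.0186·84.1/0.0789 + 4.44]·(992·1.207²/2) = [19.83 + 4.44]·722.3 = 1.753e+04 Pa.
ΔP = 1.753e+04 Pa = 17.5 kPa.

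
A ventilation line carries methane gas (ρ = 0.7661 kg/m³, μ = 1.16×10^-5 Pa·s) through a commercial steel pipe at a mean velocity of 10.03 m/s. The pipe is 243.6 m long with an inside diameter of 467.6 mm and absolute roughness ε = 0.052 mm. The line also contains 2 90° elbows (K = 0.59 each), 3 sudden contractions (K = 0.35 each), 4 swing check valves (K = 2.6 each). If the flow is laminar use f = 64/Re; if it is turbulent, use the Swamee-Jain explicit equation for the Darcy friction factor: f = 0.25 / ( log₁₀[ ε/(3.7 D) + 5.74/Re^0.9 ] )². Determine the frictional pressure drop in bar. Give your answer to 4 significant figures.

ΔP ≈ 0.007974 bar

Reynolds number Re = ρVD/μ = 0.7661 · 10.03 · 0.4676 / 1.16e-05 = 3.097e+05.
Re > 4000 → turbulent. Relative roughness ε/D = 5.2e-05/0.4676 = 0.000111. Swamee-Jain: f = 0.25/(log₁₀[0.000111/3.7 + 5.74/3.097e+05^0.9])² = 0.25/(log₁₀[3.01e-05 + 6.56e-05])² = 0.25/(-4.019)² = 0.01548.
Total minor-loss coefficient ΣK = 2·0.59 + 3·0.35 + 4·2.6 = 12.6.
ΔP = [f·L/D + ΣK]·(ρV²/2) = [0.01548·243.6/0.4676 + 12.6]·(0.7661·10.03²/2) = [8.062 + 12.6]·38.54 = 797.4 Pa.
ΔP = 797.4 Pa = 0.007974 bar.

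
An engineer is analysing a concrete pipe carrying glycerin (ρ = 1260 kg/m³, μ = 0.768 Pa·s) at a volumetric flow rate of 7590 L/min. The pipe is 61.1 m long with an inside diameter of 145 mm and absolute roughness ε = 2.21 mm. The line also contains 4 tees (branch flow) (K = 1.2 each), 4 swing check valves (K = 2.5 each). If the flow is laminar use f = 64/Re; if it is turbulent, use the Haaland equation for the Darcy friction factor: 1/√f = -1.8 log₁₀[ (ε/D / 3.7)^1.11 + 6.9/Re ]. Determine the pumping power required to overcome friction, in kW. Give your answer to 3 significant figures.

P ≈ 138 kW

Q = 7590 L/min = 7590/60000 = 0.1265 m³/s.
Cross-sectional area A = πD²/4 = π(0.145)²/4 = 0.01651 m²; mean velocity V = Q/A = 0.1265/0.01651 = 7.661 m/s.
Reynolds number Re = ρVD/μ = 1260 · 7.661 · 0.145 / 0.768 = 1822.
Re < 2300 → laminar flow, so f = 64/Re = 64/1822 = 0.03512 (the turbulent correlation is not needed).
Total minor-loss coefficient ΣK = 4·1.2 + 4·2.5 = 14.8.
ΔP = [f·L/D + ΣK]·(ρV²/2) = [0.03512·61.1/0.145 + 14.8]·(1260·7.661²/2) = [14.8 + 14.8]·3.697e+04 = 1.094e+06 Pa.
Pumping power P = QΔP = 0.1265·1.094e+06 = 138400 W = 138 kW.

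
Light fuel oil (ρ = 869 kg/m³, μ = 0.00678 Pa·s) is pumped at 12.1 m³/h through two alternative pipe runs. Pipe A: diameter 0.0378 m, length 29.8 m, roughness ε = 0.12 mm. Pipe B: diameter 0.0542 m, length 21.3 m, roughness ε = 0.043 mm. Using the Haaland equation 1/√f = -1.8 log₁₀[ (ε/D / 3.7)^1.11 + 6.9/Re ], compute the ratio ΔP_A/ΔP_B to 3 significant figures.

ΔP_A/ΔP_B ≈ 8.79

Pipe A: V = Q/A = 0.003361/0.001122 = 2.995 m/s; Re = 1.451e+04; ε/D = 0.00317; Haaland → f = 0.03295; ΔP_A = f(L/D)(ρV²/2) = 1.013e+05 Pa.
Pipe B: V = Q/A = 0.003361/0.002307 = 1.457 m/s; Re = 1.012e+04; ε/D = 0.000793; Haaland → f = 0.0318; ΔP_B = f(L/D)(ρV²/2) = 1.152e+04 Pa.
ΔP_A/ΔP_B = 1.013e+05/1.152e+04 = 8.79.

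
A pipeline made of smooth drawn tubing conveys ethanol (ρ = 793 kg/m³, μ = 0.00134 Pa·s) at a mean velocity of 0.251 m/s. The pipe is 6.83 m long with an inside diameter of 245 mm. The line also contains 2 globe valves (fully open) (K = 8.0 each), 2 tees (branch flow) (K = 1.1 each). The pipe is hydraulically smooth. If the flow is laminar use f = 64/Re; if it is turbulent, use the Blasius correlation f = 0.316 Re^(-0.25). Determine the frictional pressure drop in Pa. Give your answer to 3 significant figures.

ΔP ≈ 471 Pa

Reynolds number Re = ρVD/μ = 793 · 0.251 · 0.245 / 0.00134 = 3.639e+04.
Re > 4000 → turbulent. Smooth-pipe (Blasius): f = 0.316 Re^(-0.25) = 0.316/(3.639e+04)^0.25 = 0.02288.
Total minor-loss coefficient ΣK = 2·8 + 2·1.1 = 18.2.
ΔP = [f·L/D + ΣK]·(ρV²/2) = [0.02288·6.83/0.245 + 18.2]·(793·0.251²/2) = [0.6378 + 18.2]·24.98 = 470.6 Pa.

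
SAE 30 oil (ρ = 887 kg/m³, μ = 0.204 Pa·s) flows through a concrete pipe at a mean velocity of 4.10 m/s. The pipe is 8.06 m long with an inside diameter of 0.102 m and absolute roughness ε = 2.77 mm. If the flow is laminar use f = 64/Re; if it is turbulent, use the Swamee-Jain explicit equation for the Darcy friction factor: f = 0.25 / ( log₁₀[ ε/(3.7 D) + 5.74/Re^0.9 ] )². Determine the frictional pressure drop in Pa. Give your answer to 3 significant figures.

Reynolds number Re = ρVD/μ = 887 · 4.1 · 0.102 / 0.204 = 1818.
Re < 2300 → laminar flow, so f = 64/Re = 64/1818 = 0.0352 (the turbulent correlation is not needed).
Darcy-Weisbach: ΔP = f(L/D)(ρV²/2) = 0.0352·(8.06/0.102)·(887·4.1²/2) = 0.0352·79.02·7455 = 2.073e+04 Pa.

ΔP ≈ 20700 Pa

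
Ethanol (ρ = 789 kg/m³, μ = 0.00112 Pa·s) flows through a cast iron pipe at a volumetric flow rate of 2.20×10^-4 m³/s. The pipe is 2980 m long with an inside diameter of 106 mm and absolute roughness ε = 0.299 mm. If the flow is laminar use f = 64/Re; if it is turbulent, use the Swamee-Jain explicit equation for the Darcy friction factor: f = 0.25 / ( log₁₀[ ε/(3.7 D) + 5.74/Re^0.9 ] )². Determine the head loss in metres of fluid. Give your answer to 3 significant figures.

h_f ≈ 0.0306 m

Cross-sectional area A = πD²/4 = π(0.106)²/4 = 0.008825 m²; mean velocity V = Q/A = 0.00022/0.008825 = 0.02493 m/s.
Reynolds number Re = ρVD/μ = 789 · 0.02493 · 0.106 / 0.00112 = 1862.
Re < 2300 → laminar flow, so f = 64/Re = 64/1862 = 0.03438 (the turbulent correlation is not needed).
Darcy-Weisbach: ΔP = f(L/D)(ρV²/2) = 0.03438·(2980/0.106)·(789·0.02493²/2) = 0.03438·2.811e+04·0.2452 = 237 Pa.
Head loss h_f = ΔP/(ρg) = 237/(789·9.81) = 0.0306 m.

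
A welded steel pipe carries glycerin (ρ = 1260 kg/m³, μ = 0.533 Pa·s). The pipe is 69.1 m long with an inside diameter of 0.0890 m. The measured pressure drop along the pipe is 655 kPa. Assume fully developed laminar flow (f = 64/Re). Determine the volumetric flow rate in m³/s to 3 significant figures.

Q ≈ 0.0274 m³/s

For laminar flow, f = 64/Re with Re = ρVD/μ, so Darcy-Weisbach reduces to ΔP = 32μLV/D². Solving for V: V = ΔP·D²/(32μL) = 6.55e+05·(0.089)²/(32·0.533·69.1) = 4.402 m/s.
Check: Re = ρVD/μ = 1260·4.402·0.089/0.533 = 926.2 < 2300, so the laminar assumption holds.
Q = V·A = 4.402·(π/4·0.089²) = 0.02739 m³/s = 0.0274 m³/s.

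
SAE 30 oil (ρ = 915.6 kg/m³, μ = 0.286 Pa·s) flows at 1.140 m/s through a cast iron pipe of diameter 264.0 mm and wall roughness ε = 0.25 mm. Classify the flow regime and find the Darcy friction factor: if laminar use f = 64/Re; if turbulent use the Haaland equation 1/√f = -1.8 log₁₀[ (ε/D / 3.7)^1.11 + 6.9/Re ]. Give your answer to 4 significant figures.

f ≈ 0.06642

Re = ρVD/μ = 915.6·1.14·0.264/0.286 = 963.5.
Re < 2300 → laminar, so f = 64/Re = 0.06642 (roughness is irrelevant in laminar flow).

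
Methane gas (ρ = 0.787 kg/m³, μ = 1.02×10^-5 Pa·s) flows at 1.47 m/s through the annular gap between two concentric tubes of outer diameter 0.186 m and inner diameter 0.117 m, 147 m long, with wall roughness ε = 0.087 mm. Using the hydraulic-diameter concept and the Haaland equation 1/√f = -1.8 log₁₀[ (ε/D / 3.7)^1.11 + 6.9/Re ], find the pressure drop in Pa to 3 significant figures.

ΔP ≈ 62.5 Pa

Hydraulic diameter D_h = 4A/P = D_o - D_i = 0.186 - 0.117 = 0.069 m.
Re = ρVD_h/μ = 0.787·1.47·0.069/1.02e-05 = 7826.
ε/D_h = 8.7e-05/0.069 = 0.00126; Haaland gives 1/√f = -1.8 log₁₀[0.000142+0.000882] = 5.382, so f = 0.03452.
ΔP = f(L/D_h)(ρV²/2) = 0.03452·147/0.069·0.8503 = 62.54 Pa.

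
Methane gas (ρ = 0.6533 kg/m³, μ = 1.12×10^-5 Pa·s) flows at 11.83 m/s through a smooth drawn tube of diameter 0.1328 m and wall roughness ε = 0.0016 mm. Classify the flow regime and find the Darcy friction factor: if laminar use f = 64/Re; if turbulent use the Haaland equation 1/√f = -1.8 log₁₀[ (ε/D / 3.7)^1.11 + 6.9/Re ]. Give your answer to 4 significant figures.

Re = ρVD/μ = 0.6533·11.83·0.1328/1.12e-05 = 9.164e+04.
Re > 4000 → turbulent. ε/D = 1.6e-06/0.1328 = 1.2e-05; Haaland: 1/√f = -1.8 log₁₀[8.11e-07 + 7.53e-05] = 7.413, so f = 0.0182.

f ≈ 0.01820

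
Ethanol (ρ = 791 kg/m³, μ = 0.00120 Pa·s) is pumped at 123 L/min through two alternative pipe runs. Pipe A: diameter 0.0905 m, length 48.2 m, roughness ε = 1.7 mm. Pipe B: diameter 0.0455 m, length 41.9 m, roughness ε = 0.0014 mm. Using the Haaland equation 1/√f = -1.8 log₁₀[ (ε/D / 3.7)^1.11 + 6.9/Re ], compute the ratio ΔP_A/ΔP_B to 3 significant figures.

Pipe A: V = Q/A = 0.00205/0.006433 = 0.3187 m/s; Re = 1.901e+04; ε/D = 0.0188; Haaland → f = 0.0496; ΔP_A = f(L/D)(ρV²/2) = 1061 Pa.
Pipe B: V = Q/A = 0.00205/0.001626 = 1.261 m/s; Re = 3.781e+04; ε/D = 3.08e-05; Haaland → f = 0.02214; ΔP_B = f(L/D)(ρV²/2) = 1.282e+04 Pa.
ΔP_A/ΔP_B = 1061/1.282e+04 = 0.0828.

ΔP_A/ΔP_B ≈ 0.0828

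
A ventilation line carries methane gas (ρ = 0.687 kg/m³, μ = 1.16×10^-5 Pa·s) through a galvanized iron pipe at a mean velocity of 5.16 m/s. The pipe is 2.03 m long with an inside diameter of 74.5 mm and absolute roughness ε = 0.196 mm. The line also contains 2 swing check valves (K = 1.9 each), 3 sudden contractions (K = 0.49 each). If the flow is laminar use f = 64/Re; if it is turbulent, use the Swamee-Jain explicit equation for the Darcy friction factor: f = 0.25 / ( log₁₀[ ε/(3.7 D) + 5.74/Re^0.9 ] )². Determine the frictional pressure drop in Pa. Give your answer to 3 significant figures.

Reynolds number Re = ρVD/μ = 0.687 · 5.16 · 0.0745 / 1.16e-05 = 2.277e+04.
Re > 4000 → turbulent. Relative roughness ε/D = 0.000196/0.0745 = 0.00263. Swamee-Jain: f = 0.25/(log₁₀[0.00263/3.7 + 5.74/2.277e+04^0.9])² = 0.25/(log₁₀[0.000711 + 0.000688])² = 0.25/(-2.854)² = 0.03069.
Total minor-loss coefficient ΣK = 2·1.9 + 3·0.49 = 5.27.
ΔP = [f·L/D + ΣK]·(ρV²/2) = [0.03069·2.03/0.0745 + 5.27]·(0.687·5.16²/2) = [0.8361 + 5.27]·9.146 = 55.85 Pa.

ΔP ≈ 55.8 Pa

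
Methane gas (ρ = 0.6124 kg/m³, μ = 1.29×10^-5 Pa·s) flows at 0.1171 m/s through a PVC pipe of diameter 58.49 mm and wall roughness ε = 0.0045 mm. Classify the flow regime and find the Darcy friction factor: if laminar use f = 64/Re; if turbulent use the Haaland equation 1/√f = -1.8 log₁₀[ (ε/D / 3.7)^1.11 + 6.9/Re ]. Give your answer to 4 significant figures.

f ≈ 0.1968

Re = ρVD/μ = 0.6124·0.1171·0.05849/1.29e-05 = 325.2.
Re < 2300 → laminar, so f = 64/Re = 0.1968 (roughness is irrelevant in laminar flow).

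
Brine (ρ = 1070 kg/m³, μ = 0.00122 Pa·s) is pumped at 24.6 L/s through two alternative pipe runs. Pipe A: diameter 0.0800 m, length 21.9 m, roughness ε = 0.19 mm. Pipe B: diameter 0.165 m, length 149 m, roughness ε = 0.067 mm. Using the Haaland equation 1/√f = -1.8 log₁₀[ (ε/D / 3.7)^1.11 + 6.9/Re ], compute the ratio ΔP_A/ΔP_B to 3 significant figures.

ΔP_A/ΔP_B ≈ 7.42

Pipe A: V = Q/A = 0.0246/0.005027 = 4.894 m/s; Re = 3.434e+05; ε/D = 0.00237; Haaland → f = 0.02499; ΔP_A = f(L/D)(ρV²/2) = 8.767e+04 Pa.
Pipe B: V = Q/A = 0.0246/0.02138 = 1.15 m/s; Re = 1.665e+05; ε/D = 0.000406; Haaland → f = 0.01847; ΔP_B = f(L/D)(ρV²/2) = 1.181e+04 Pa.
ΔP_A/ΔP_B = 8.767e+04/1.181e+04 = 7.42.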